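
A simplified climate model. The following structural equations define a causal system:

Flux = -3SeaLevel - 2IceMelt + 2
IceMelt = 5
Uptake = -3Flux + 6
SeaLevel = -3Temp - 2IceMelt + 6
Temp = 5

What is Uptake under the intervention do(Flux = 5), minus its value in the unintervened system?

Intervening sets Flux = 5 and removes its equation (Flux = -3SeaLevel - 2IceMelt + 2).
Uptake = -3Flux + 6  [with Flux=5]  = -9
Without intervention: SeaLevel = -3Temp - 2IceMelt + 6  [with Temp=5, IceMelt=5]  = -19; Flux = -3SeaLevel - 2IceMelt + 2  [with SeaLevel=-19, IceMelt=5]  = 49; Uptake = -3Flux + 6  [with Flux=49]  = -141.
Change = -9 − (-141) = 132.

132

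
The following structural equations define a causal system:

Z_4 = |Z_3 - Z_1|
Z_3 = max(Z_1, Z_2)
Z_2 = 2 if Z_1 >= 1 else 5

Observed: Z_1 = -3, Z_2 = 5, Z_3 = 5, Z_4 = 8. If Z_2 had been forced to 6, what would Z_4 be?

9

Under do(Z_2=6), the mechanism Z_2 = 2 if Z_1 >= 1 else 5 is discarded; Z_2 is fixed at 6.
Z_3 = max(Z_1, Z_2)  [with Z_1=-3, Z_2=6]  = 6
Z_4 = |Z_3 - Z_1|  [with Z_3=6, Z_1=-3]  = 9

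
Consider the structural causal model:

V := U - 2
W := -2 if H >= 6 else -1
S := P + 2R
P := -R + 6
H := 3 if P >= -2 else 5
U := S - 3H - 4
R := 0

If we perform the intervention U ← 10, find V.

8

Intervening sets U = 10 and removes its equation (U := S - 3H - 4).
V = U - 2  [with U=10]  = 8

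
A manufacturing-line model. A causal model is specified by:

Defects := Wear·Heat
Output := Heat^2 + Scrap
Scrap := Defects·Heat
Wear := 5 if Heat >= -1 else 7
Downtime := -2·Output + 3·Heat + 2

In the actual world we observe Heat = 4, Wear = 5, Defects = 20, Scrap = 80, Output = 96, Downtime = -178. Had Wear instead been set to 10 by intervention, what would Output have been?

176

do(Wear=10) replaces the equation Wear := 5 if Heat >= -1 else 7 with the constant Wear = 10.
Defects = Wear·Heat  [with Wear=10, Heat=4]  = 40
Scrap = Defects·Heat  [with Defects=40, Heat=4]  = 160
Output = Heat^2 + Scrap  [with Heat=4, Scrap=160]  = 176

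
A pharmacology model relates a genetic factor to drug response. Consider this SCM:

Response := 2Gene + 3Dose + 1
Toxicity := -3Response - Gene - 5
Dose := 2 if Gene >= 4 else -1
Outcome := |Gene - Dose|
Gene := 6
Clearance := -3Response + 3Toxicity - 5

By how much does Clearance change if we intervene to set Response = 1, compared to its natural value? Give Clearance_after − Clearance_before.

216

do(Response=1) replaces the equation Response := 2Gene + 3Dose + 1 with the constant Response = 1.
Toxicity = -3Response - Gene - 5  [with Response=1, Gene=6]  = -14
Clearance = -3Response + 3Toxicity - 5  [with Response=1, Toxicity=-14]  = -50
Without intervention: Dose = 2 if Gene >= 4 else -1  [with Gene=6]  = 2; Response = 2Gene + 3Dose + 1  [with Gene=6, Dose=2]  = 19; Toxicity = -3Response - Gene - 5  [with Response=19, Gene=6]  = -68; Clearance = -3Response + 3Toxicity - 5  [with Response=19, Toxicity=-68]  = -266.
Change = -50 − (-266) = 216.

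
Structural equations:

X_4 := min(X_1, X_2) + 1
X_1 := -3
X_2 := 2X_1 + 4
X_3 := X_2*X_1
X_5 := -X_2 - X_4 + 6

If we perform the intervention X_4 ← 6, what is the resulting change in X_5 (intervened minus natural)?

-8

Intervening sets X_4 = 6 and removes its equation (X_4 := min(X_1, X_2) + 1).
X_2 = 2X_1 + 4  [with X_1=-3]  = -2
X_5 = -X_2 - X_4 + 6  [with X_2=-2, X_4=6]  = 2
Without intervention: X_2 = 2X_1 + 4  [with X_1=-3]  = -2; X_4 = min(X_1, X_2) + 1  [with X_1=-3, X_2=-2]  = -2; X_5 = -X_2 - X_4 + 6  [with X_2=-2, X_4=-2]  = 10.
Change = 2 − 10 = -8.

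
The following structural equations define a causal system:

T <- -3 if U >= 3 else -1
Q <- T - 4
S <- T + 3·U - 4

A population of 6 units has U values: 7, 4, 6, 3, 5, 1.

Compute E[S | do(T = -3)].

do(T=-3) breaks T's dependence on U. With T=-3 fixed, S across the units is 14, 5, 11, 2, 8, -4, mean 6.

6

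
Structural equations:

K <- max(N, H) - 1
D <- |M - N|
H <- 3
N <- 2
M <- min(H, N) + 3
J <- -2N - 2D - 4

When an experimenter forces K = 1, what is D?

Intervening sets K = 1 and removes its equation (K <- max(N, H) - 1).
No directed path runs from K to D, so D keeps its natural value.
M = min(H, N) + 3  [with H=3, N=2]  = 5
D = |M - N|  [with M=5, N=2]  = 3

3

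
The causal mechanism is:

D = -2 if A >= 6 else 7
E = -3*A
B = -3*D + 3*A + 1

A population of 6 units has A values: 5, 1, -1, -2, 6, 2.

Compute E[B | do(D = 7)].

do(D=7) breaks D's dependence on A. With D=7 fixed, B across the units is -5, -17, -23, -26, -2, -14, mean -14.5.

-14.5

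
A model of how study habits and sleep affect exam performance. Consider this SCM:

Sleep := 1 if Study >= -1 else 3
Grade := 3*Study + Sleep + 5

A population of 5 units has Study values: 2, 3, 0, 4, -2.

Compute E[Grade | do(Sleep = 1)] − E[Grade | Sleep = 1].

The intervention sets Sleep=1 in all 5 units regardless of Study. Recomputing Grade per unit gives 12, 15, 6, 18, 0; average 10.2.
Observing Sleep=1 restricts to units where Sleep's equation naturally yields 1: Study ∈ {2, 3, 0, 4}. In that subpopulation Grade = 12, 15, 6, 18, mean 12.75.
Difference = 10.2 − 12.75 = -2.55.

-2.55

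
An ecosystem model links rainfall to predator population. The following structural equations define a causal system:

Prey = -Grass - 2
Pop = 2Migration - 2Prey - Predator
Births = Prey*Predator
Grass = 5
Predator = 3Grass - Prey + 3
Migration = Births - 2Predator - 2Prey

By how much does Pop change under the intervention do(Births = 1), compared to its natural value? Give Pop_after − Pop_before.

352

Under do(Births=1), the mechanism Births = Prey*Predator is discarded; Births is fixed at 1.
Prey = -Grass - 2  [with Grass=5]  = -7
Predator = 3Grass - Prey + 3  [with Grass=5, Prey=-7]  = 25
Migration = Births - 2Predator - 2Prey  [with Births=1, Predator=25, Prey=-7]  = -35
Pop = 2Migration - 2Prey - Predator  [with Migration=-35, Prey=-7, Predator=25]  = -81
Without intervention: Prey = -Grass - 2  [with Grass=5]  = -7; Predator = 3Grass - Prey + 3  [with Grass=5, Prey=-7]  = 25; Births = Prey*Predator  [with Prey=-7, Predator=25]  = -175; Migration = Births - 2Predator - 2Prey  [with Births=-175, Predator=25, Prey=-7]  = -211; Pop = 2Migration - 2Prey - Predator  [with Migration=-211, Prey=-7, Predator=25]  = -433.
Change = -81 − (-433) = 352.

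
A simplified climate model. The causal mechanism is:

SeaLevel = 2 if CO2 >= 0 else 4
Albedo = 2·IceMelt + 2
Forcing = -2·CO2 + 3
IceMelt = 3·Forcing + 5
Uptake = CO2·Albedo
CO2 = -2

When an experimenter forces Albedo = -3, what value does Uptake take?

Under do(Albedo=-3), the mechanism Albedo = 2·IceMelt + 2 is discarded; Albedo is fixed at -3.
Uptake = CO2·Albedo  [with CO2=-2, Albedo=-3]  = 6

6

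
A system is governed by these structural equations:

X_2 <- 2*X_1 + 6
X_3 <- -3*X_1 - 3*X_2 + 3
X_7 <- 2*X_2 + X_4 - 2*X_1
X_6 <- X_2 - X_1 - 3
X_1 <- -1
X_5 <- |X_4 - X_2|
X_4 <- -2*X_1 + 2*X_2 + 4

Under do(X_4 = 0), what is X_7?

10

The intervention breaks the incoming arrows to X_4: X_4 <- -2*X_1 + 2*X_2 + 4 no longer applies, and X_4 = 0.
X_2 = 2*X_1 + 6  [with X_1=-1]  = 4
X_7 = 2*X_2 + X_4 - 2*X_1  [with X_2=4, X_4=0, X_1=-1]  = 10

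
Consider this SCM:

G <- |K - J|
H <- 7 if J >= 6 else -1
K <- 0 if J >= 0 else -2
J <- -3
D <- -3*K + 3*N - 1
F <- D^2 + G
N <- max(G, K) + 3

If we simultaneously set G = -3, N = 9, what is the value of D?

32

Setting G = -3, N = 9 by intervention discards those variables' equations.
K = 0 if J >= 0 else -2  [with J=-3]  = -2
D = -3*K + 3*N - 1  [with K=-2, N=9]  = 32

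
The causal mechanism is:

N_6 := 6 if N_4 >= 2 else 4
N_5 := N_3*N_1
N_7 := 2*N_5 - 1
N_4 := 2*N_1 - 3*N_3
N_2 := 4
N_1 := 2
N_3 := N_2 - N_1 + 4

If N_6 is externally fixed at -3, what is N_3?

6

do(N_6=-3) replaces the equation N_6 := 6 if N_4 >= 2 else 4 with the constant N_6 = -3.
N_3 is not downstream of the intervention, so its value is determined by the original equations.
N_3 = N_2 - N_1 + 4  [with N_2=4, N_1=2]  = 6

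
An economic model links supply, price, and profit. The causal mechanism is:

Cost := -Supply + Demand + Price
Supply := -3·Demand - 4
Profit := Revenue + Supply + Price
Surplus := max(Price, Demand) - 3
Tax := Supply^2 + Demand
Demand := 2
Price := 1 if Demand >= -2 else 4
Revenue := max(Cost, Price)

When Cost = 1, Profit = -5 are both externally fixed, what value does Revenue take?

1

Setting Cost = 1, Profit = -5 by intervention discards those variables' equations.
Price = 1 if Demand >= -2 else 4  [with Demand=2]  = 1
Revenue = max(Cost, Price)  [with Cost=1, Price=1]  = 1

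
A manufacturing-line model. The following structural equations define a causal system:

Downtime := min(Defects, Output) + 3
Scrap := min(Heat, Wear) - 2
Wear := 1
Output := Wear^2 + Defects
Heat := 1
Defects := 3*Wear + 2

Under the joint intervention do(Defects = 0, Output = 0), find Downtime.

3

Setting Defects = 0, Output = 0 by intervention discards those variables' equations.
Downtime = min(Defects, Output) + 3  [with Defects=0, Output=0]  = 3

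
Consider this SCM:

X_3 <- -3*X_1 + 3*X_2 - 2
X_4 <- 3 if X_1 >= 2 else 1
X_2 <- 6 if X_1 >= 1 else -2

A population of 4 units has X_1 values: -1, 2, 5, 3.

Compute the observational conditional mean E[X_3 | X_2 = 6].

Conditioning on X_2=6 selects the 3 unit(s) with X_1 ∈ {2, 5, 3}. Their X_3 values: 10, 1, 7. Mean = 6.

6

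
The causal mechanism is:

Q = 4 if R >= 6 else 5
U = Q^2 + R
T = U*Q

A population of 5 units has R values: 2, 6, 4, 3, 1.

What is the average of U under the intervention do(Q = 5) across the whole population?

The intervention sets Q=5 in all 5 units regardless of R. Recomputing U per unit gives 27, 31, 29, 28, 26; average 28.2.

28.2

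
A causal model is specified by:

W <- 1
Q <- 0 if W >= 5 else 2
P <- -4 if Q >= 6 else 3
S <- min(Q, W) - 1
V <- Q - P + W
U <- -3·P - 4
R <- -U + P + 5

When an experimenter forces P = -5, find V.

8

do(P=-5) replaces the equation P <- -4 if Q >= 6 else 3 with the constant P = -5.
Q = 0 if W >= 5 else 2  [with W=1]  = 2
V = Q - P + W  [with Q=2, P=-5, W=1]  = 8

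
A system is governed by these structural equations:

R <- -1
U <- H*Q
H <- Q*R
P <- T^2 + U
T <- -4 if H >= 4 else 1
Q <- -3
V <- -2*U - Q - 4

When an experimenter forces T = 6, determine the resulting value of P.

27

The intervention breaks the incoming arrows to T: T <- -4 if H >= 4 else 1 no longer applies, and T = 6.
H = Q*R  [with Q=-3, R=-1]  = 3
U = H*Q  [with H=3, Q=-3]  = -9
P = T^2 + U  [with T=6, U=-9]  = 27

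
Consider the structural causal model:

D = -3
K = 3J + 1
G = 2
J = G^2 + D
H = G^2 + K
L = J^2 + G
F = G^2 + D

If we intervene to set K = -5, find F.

1

The intervention breaks the incoming arrows to K: K = 3J + 1 no longer applies, and K = -5.
Since F is not a descendant of the intervened variable, it is unaffected.
F = G^2 + D  [with G=2, D=-3]  = 1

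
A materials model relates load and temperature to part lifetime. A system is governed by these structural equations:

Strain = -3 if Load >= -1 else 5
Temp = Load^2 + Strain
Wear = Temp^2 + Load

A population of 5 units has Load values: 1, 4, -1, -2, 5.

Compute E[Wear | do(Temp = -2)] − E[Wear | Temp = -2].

1.4

The intervention sets Temp=-2 in all 5 units regardless of Load. Recomputing Wear per unit gives 5, 8, 3, 2, 9; average 5.4.
E[Wear|Temp=-2] averages over only the 2 units with Temp=-2 (Load = 1, -1): Wear = 5, 3, mean 4.
Difference = 5.4 − 4 = 1.4.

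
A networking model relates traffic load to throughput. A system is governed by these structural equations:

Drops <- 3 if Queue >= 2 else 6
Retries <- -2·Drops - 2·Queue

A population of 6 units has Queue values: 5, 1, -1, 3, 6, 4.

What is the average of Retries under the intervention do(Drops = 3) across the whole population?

Under do(Drops=3), Drops's equation is replaced by Drops=3 for every unit. Per-unit Retries: -16, -8, -4, -12, -18, -14. Mean = -12.

-12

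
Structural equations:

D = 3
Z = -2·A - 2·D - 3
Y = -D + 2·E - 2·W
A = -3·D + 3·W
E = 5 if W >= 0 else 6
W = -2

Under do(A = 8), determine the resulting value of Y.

The intervention breaks the incoming arrows to A: A = -3·D + 3·W no longer applies, and A = 8.
No directed path runs from A to Y, so Y keeps its natural value.
E = 5 if W >= 0 else 6  [with W=-2]  = 6
Y = -D + 2·E - 2·W  [with D=3, E=6, W=-2]  = 13

13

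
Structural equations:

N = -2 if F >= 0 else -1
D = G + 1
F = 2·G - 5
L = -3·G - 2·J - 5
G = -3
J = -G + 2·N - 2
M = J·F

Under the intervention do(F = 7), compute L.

10

The intervention breaks the incoming arrows to F: F = 2·G - 5 no longer applies, and F = 7.
N = -2 if F >= 0 else -1  [with F=7]  = -2
J = -G + 2·N - 2  [with G=-3, N=-2]  = -3
L = -3·G - 2·J - 5  [with G=-3, J=-3]  = 10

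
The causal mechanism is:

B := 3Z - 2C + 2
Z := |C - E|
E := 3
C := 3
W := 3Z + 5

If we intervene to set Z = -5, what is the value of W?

The intervention breaks the incoming arrows to Z: Z := |C - E| no longer applies, and Z = -5.
W = 3Z + 5  [with Z=-5]  = -10

-10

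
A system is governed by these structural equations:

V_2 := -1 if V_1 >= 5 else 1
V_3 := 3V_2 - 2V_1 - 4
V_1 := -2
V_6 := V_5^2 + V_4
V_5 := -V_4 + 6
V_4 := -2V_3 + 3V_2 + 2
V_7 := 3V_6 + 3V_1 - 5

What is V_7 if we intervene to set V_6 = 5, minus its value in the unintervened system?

-129

Intervening sets V_6 = 5 and removes its equation (V_6 := V_5^2 + V_4).
V_7 = 3V_6 + 3V_1 - 5  [with V_6=5, V_1=-2]  = 4
Without intervention: V_2 = -1 if V_1 >= 5 else 1  [with V_1=-2]  = 1; V_3 = 3V_2 - 2V_1 - 4  [with V_2=1, V_1=-2]  = 3; V_4 = -2V_3 + 3V_2 + 2  [with V_3=3, V_2=1]  = -1; V_5 = -V_4 + 6  [with V_4=-1]  = 7; V_6 = V_5^2 + V_4  [with V_5=7, V_4=-1]  = 48; V_7 = 3V_6 + 3V_1 - 5  [with V_6=48, V_1=-2]  = 133.
Change = 4 − 133 = -129.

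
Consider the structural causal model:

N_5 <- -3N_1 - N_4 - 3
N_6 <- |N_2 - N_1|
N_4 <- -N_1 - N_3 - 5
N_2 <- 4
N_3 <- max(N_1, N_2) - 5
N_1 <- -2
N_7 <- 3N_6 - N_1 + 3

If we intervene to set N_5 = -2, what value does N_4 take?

The intervention breaks the incoming arrows to N_5: N_5 <- -3N_1 - N_4 - 3 no longer applies, and N_5 = -2.
Since N_4 is not a descendant of the intervened variable, it is unaffected.
N_3 = max(N_1, N_2) - 5  [with N_1=-2, N_2=4]  = -1
N_4 = -N_1 - N_3 - 5  [with N_1=-2, N_3=-1]  = -2

-2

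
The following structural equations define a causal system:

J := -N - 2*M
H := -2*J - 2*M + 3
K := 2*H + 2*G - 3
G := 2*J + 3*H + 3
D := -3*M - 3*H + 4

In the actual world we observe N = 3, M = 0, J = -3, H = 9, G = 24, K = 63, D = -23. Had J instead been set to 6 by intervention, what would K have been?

-45

The intervention breaks the incoming arrows to J: J := -N - 2*M no longer applies, and J = 6.
H = -2*J - 2*M + 3  [with J=6, M=0]  = -9
G = 2*J + 3*H + 3  [with J=6, H=-9]  = -12
K = 2*H + 2*G - 3  [with H=-9, G=-12]  = -45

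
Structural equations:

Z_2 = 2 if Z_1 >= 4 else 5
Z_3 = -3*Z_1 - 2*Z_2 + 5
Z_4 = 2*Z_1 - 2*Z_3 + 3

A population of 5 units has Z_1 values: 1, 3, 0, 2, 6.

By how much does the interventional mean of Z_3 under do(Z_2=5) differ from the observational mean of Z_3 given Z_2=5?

-2.7

do(Z_2=5) breaks Z_2's dependence on Z_1. With Z_2=5 fixed, Z_3 across the units is -8, -14, -5, -11, -23, mean -12.2.
Observing Z_2=5 restricts to units where Z_2's equation naturally yields 5: Z_1 ∈ {1, 3, 0, 2}. In that subpopulation Z_3 = -8, -14, -5, -11, mean -9.5.
Difference = -12.2 − (-9.5) = -2.7.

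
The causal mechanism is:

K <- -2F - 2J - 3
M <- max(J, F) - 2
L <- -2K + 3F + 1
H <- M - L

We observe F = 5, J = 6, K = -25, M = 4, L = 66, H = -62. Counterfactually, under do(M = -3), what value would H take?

-69

Under do(M=-3), the mechanism M <- max(J, F) - 2 is discarded; M is fixed at -3.
K = -2F - 2J - 3  [with F=5, J=6]  = -25
L = -2K + 3F + 1  [with K=-25, F=5]  = 66
H = M - L  [with M=-3, L=66]  = -69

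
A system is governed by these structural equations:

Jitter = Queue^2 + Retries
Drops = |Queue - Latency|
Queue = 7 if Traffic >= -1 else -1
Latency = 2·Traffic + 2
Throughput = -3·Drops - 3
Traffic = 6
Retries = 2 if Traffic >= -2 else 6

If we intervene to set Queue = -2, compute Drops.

The intervention breaks the incoming arrows to Queue: Queue = 7 if Traffic >= -1 else -1 no longer applies, and Queue = -2.
Latency = 2·Traffic + 2  [with Traffic=6]  = 14
Drops = |Queue - Latency|  [with Queue=-2, Latency=14]  = 16

16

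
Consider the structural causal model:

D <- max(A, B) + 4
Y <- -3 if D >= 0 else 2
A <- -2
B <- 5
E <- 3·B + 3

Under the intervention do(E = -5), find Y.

-3

do(E=-5) replaces the equation E <- 3·B + 3 with the constant E = -5.
Y is not downstream of the intervention, so its value is determined by the original equations.
D = max(A, B) + 4  [with A=-2, B=5]  = 9
Y = -3 if D >= 0 else 2  [with D=9]  = -3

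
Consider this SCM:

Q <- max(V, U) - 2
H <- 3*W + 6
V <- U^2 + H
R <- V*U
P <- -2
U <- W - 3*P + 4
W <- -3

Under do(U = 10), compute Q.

95

The intervention breaks the incoming arrows to U: U <- W - 3*P + 4 no longer applies, and U = 10.
H = 3*W + 6  [with W=-3]  = -3
V = U^2 + H  [with U=10, H=-3]  = 97
Q = max(V, U) - 2  [with V=97, U=10]  = 95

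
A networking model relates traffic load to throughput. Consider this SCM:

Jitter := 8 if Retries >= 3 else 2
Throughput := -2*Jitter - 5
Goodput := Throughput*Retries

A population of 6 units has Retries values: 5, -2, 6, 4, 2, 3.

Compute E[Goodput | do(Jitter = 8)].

-63

Every unit gets Jitter=8 under the intervention. Goodput values become -105, 42, -126, -84, -42, -63; E[Goodput|do(Jitter=8)] = -63.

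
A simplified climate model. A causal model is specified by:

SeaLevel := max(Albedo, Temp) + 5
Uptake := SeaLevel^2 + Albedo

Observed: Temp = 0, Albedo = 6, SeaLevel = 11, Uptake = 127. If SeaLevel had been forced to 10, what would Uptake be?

The intervention breaks the incoming arrows to SeaLevel: SeaLevel := max(Albedo, Temp) + 5 no longer applies, and SeaLevel = 10.
Uptake = SeaLevel^2 + Albedo  [with SeaLevel=10, Albedo=6]  = 106

106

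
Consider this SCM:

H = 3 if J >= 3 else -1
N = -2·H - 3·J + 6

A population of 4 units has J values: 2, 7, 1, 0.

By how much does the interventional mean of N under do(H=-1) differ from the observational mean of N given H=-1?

-4.5

Under do(H=-1), H's equation is replaced by H=-1 for every unit. Per-unit N: 2, -13, 5, 8. Mean = 0.5.
E[N|H=-1] averages over only the 3 units with H=-1 (J = 2, 1, 0): N = 2, 5, 8, mean 5.
Difference = 0.5 − 5 = -4.5.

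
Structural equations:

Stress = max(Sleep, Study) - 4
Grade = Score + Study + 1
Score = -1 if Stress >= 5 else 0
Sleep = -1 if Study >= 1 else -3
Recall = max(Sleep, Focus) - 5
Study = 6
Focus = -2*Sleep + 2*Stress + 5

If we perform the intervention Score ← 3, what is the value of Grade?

10

Under do(Score=3), the mechanism Score = -1 if Stress >= 5 else 0 is discarded; Score is fixed at 3.
Grade = Score + Study + 1  [with Score=3, Study=6]  = 10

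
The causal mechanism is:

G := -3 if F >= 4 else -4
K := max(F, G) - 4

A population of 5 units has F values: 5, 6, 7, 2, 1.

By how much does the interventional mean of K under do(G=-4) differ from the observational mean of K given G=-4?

Every unit gets G=-4 under the intervention. K values become 1, 2, 3, -2, -3; E[K|do(G=-4)] = 0.2.
Observing G=-4 restricts to units where G's equation naturally yields -4: F ∈ {2, 1}. In that subpopulation K = -2, -3, mean -2.5.
Difference = 0.2 − (-2.5) = 2.7.

2.7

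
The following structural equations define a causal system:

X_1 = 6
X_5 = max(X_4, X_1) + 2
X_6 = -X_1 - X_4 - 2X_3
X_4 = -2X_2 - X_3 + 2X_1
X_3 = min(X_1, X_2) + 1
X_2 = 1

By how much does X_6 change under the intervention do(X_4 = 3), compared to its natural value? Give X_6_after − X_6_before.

Under do(X_4=3), the mechanism X_4 = -2X_2 - X_3 + 2X_1 is discarded; X_4 is fixed at 3.
X_3 = min(X_1, X_2) + 1  [with X_1=6, X_2=1]  = 2
X_6 = -X_1 - X_4 - 2X_3  [with X_1=6, X_4=3, X_3=2]  = -13
Without intervention: X_3 = min(X_1, X_2) + 1  [with X_1=6, X_2=1]  = 2; X_4 = -2X_2 - X_3 + 2X_1  [with X_2=1, X_3=2, X_1=6]  = 8; X_6 = -X_1 - X_4 - 2X_3  [with X_1=6, X_4=8, X_3=2]  = -18.
Change = -13 − (-18) = 5.

5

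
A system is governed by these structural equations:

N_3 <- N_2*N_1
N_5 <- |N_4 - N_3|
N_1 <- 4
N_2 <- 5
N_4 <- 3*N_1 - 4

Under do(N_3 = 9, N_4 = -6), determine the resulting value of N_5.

15

Setting N_3 = 9, N_4 = -6 by intervention discards those variables' equations.
N_5 = |N_4 - N_3|  [with N_4=-6, N_3=9]  = 15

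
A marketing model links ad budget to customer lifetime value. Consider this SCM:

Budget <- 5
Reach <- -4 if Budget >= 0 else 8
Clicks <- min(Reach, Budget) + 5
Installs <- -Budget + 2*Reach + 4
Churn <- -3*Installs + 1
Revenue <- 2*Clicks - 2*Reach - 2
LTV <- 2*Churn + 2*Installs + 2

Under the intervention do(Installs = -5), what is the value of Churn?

16

Intervening sets Installs = -5 and removes its equation (Installs <- -Budget + 2*Reach + 4).
Churn = -3*Installs + 1  [with Installs=-5]  = 16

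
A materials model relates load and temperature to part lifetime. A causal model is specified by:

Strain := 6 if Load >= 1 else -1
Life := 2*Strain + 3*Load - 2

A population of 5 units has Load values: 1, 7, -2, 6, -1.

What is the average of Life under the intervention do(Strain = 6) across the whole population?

Under do(Strain=6), Strain's equation is replaced by Strain=6 for every unit. Per-unit Life: 13, 31, 4, 28, 7. Mean = 16.6.

16.6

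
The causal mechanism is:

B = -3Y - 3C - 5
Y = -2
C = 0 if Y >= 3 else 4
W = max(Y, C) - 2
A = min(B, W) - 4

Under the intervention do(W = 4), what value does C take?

4

Under do(W=4), the mechanism W = max(Y, C) - 2 is discarded; W is fixed at 4.
Since C is not a descendant of the intervened variable, it is unaffected.
C = 0 if Y >= 3 else 4  [with Y=-2]  = 4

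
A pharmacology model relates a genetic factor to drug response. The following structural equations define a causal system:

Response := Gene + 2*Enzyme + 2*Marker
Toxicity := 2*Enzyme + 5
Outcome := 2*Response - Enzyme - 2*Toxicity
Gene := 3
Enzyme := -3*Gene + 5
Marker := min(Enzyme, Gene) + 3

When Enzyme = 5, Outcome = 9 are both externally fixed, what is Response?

25

The joint intervention fixes Enzyme = 5, Outcome = 9, removing each variable's own equation.
Marker = min(Enzyme, Gene) + 3  [with Enzyme=5, Gene=3]  = 6
Response = Gene + 2*Enzyme + 2*Marker  [with Gene=3, Enzyme=5, Marker=6]  = 25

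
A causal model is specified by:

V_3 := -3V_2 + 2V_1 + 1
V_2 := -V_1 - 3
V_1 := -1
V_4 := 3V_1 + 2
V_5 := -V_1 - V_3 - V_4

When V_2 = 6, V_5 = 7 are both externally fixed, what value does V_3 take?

-19

Under do(V_2 = 6, V_5 = 7), each intervened variable's structural equation is replaced by its fixed value.
V_3 = -3V_2 + 2V_1 + 1  [with V_2=6, V_1=-1]  = -19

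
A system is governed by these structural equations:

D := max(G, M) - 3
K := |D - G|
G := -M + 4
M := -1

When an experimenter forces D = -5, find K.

10

The intervention breaks the incoming arrows to D: D := max(G, M) - 3 no longer applies, and D = -5.
G = -M + 4  [with M=-1]  = 5
K = |D - G|  [with D=-5, G=5]  = 10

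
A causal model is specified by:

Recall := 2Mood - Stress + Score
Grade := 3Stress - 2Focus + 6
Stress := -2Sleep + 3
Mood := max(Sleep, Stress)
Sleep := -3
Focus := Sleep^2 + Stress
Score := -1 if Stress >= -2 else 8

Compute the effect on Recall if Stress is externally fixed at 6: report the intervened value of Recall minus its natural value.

-3

Under do(Stress=6), the mechanism Stress := -2Sleep + 3 is discarded; Stress is fixed at 6.
Score = -1 if Stress >= -2 else 8  [with Stress=6]  = -1
Mood = max(Sleep, Stress)  [with Sleep=-3, Stress=6]  = 6
Recall = 2Mood - Stress + Score  [with Mood=6, Stress=6, Score=-1]  = 5
Without intervention: Stress = -2Sleep + 3  [with Sleep=-3]  = 9; Score = -1 if Stress >= -2 else 8  [with Stress=9]  = -1; Mood = max(Sleep, Stress)  [with Sleep=-3, Stress=9]  = 9; Recall = 2Mood - Stress + Score  [with Mood=9, Stress=9, Score=-1]  = 8.
Change = 5 − 8 = -3.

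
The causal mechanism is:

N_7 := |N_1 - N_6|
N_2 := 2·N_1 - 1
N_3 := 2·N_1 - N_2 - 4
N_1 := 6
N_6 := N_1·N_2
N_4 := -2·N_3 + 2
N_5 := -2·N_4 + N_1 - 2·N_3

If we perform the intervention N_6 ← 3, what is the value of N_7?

3

Intervening sets N_6 = 3 and removes its equation (N_6 := N_1·N_2).
N_7 = |N_1 - N_6|  [with N_1=6, N_6=3]  = 3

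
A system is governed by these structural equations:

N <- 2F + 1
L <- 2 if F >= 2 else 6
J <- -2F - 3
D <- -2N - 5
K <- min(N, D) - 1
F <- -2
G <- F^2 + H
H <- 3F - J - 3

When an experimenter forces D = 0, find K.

Intervening sets D = 0 and removes its equation (D <- -2N - 5).
N = 2F + 1  [with F=-2]  = -3
K = min(N, D) - 1  [with N=-3, D=0]  = -4

-4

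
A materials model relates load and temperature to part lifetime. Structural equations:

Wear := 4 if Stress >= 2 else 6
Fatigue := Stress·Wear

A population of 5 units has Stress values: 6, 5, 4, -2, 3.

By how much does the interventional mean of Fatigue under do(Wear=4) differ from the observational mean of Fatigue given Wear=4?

-5.2

Under do(Wear=4), Wear's equation is replaced by Wear=4 for every unit. Per-unit Fatigue: 24, 20, 16, -8, 12. Mean = 12.8.
Observing Wear=4 restricts to units where Wear's equation naturally yields 4: Stress ∈ {6, 5, 4, 3}. In that subpopulation Fatigue = 24, 20, 16, 12, mean 18.
Difference = 12.8 − 18 = -5.2.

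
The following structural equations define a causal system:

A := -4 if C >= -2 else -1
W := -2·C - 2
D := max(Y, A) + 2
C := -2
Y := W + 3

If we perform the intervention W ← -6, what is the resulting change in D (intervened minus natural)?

-8

do(W=-6) replaces the equation W := -2·C - 2 with the constant W = -6.
A = -4 if C >= -2 else -1  [with C=-2]  = -4
Y = W + 3  [with W=-6]  = -3
D = max(Y, A) + 2  [with Y=-3, A=-4]  = -1
Without intervention: W = -2·C - 2  [with C=-2]  = 2; A = -4 if C >= -2 else -1  [with C=-2]  = -4; Y = W + 3  [with W=2]  = 5; D = max(Y, A) + 2  [with Y=5, A=-4]  = 7.
Change = -1 − 7 = -8.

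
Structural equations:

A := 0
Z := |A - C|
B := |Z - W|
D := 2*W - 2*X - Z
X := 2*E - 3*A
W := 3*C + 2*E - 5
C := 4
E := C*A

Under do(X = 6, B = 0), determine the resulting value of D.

-2

Under do(X = 6, B = 0), each intervened variable's structural equation is replaced by its fixed value.
E = C*A  [with C=4, A=0]  = 0
W = 3*C + 2*E - 5  [with C=4, E=0]  = 7
Z = |A - C|  [with A=0, C=4]  = 4
D = 2*W - 2*X - Z  [with W=7, X=6, Z=4]  = -2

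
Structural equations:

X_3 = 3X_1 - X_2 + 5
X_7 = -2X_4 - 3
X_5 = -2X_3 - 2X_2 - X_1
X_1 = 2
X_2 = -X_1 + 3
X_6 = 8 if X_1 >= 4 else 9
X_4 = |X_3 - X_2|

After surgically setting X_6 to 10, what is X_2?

do(X_6=10) replaces the equation X_6 = 8 if X_1 >= 4 else 9 with the constant X_6 = 10.
X_2 is not downstream of the intervention, so its value is determined by the original equations.
X_2 = -X_1 + 3  [with X_1=2]  = 1

1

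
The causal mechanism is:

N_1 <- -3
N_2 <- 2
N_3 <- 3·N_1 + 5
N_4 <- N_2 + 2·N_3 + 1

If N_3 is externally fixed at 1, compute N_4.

The intervention breaks the incoming arrows to N_3: N_3 <- 3·N_1 + 5 no longer applies, and N_3 = 1.
N_4 = N_2 + 2·N_3 + 1  [with N_2=2, N_3=1]  = 5

5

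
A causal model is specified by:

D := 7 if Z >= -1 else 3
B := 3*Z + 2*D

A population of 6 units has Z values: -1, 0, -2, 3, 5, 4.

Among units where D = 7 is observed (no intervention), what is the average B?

20.6

Conditioning on D=7 selects the 5 unit(s) with Z ∈ {-1, 0, 3, 5, 4}. Their B values: 11, 14, 23, 29, 26. Mean = 20.6.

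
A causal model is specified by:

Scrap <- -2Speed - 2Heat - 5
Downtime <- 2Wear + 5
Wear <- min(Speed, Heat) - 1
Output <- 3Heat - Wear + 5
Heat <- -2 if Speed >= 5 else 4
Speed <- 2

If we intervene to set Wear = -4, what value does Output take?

21

do(Wear=-4) replaces the equation Wear <- min(Speed, Heat) - 1 with the constant Wear = -4.
Heat = -2 if Speed >= 5 else 4  [with Speed=2]  = 4
Output = 3Heat - Wear + 5  [with Heat=4, Wear=-4]  = 21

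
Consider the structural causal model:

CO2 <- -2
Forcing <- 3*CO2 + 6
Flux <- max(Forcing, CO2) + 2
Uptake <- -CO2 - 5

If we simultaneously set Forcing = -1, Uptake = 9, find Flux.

1

The joint intervention fixes Forcing = -1, Uptake = 9, removing each variable's own equation.
Flux = max(Forcing, CO2) + 2  [with Forcing=-1, CO2=-2]  = 1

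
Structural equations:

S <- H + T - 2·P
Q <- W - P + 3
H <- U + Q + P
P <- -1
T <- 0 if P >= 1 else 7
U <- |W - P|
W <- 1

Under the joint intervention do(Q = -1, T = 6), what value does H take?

0

The joint intervention fixes Q = -1, T = 6, removing each variable's own equation.
U = |W - P|  [with W=1, P=-1]  = 2
H = U + Q + P  [with U=2, Q=-1, P=-1]  = 0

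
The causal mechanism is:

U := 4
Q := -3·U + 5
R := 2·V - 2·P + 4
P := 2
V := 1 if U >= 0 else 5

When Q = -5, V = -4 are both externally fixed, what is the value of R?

-8

Under do(Q = -5, V = -4), each intervened variable's structural equation is replaced by its fixed value.
R = 2·V - 2·P + 4  [with V=-4, P=2]  = -8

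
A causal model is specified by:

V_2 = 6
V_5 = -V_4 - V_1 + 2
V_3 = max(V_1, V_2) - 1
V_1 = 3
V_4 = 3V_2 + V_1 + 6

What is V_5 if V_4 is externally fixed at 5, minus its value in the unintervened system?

Intervening sets V_4 = 5 and removes its equation (V_4 = 3V_2 + V_1 + 6).
V_5 = -V_4 - V_1 + 2  [with V_4=5, V_1=3]  = -6
Without intervention: V_4 = 3V_2 + V_1 + 6  [with V_2=6, V_1=3]  = 27; V_5 = -V_4 - V_1 + 2  [with V_4=27, V_1=3]  = -28.
Change = -6 − (-28) = 22.

22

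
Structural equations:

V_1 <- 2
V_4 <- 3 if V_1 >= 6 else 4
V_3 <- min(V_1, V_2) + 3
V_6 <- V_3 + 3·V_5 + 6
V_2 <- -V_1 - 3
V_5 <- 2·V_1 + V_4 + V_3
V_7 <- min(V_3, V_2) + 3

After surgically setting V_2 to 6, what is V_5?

do(V_2=6) replaces the equation V_2 <- -V_1 - 3 with the constant V_2 = 6.
V_3 = min(V_1, V_2) + 3  [with V_1=2, V_2=6]  = 5
V_4 = 3 if V_1 >= 6 else 4  [with V_1=2]  = 4
V_5 = 2·V_1 + V_4 + V_3  [with V_1=2, V_4=4, V_3=5]  = 13

13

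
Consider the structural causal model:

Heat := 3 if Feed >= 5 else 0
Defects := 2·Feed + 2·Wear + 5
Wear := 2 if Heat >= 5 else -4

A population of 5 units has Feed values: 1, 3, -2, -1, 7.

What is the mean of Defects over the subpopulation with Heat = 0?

Observing Heat=0 restricts to units where Heat's equation naturally yields 0: Feed ∈ {1, 3, -2, -1}. In that subpopulation Defects = -1, 3, -7, -5, mean -2.5.

-2.5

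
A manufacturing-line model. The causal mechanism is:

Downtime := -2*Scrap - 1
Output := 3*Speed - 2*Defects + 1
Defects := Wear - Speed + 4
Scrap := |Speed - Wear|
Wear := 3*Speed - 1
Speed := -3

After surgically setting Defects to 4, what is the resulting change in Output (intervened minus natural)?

-14

do(Defects=4) replaces the equation Defects := Wear - Speed + 4 with the constant Defects = 4.
Output = 3*Speed - 2*Defects + 1  [with Speed=-3, Defects=4]  = -16
Without intervention: Wear = 3*Speed - 1  [with Speed=-3]  = -10; Defects = Wear - Speed + 4  [with Wear=-10, Speed=-3]  = -3; Output = 3*Speed - 2*Defects + 1  [with Speed=-3, Defects=-3]  = -2.
Change = -16 − (-2) = -14.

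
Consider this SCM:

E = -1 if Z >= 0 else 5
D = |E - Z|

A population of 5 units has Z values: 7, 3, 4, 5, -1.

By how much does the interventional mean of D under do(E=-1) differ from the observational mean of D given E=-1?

-1.15

Under do(E=-1), E's equation is replaced by E=-1 for every unit. Per-unit D: 8, 4, 5, 6, 0. Mean = 4.6.
Conditioning on E=-1 selects the 4 unit(s) with Z ∈ {7, 3, 4, 5}. Their D values: 8, 4, 5, 6. Mean = 5.75.
Difference = 4.6 − 5.75 = -1.15.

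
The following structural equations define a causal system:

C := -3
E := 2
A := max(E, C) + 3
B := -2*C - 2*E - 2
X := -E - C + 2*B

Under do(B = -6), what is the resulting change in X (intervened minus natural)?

Intervening sets B = -6 and removes its equation (B := -2*C - 2*E - 2).
X = -E - C + 2*B  [with E=2, C=-3, B=-6]  = -11
Without intervention: B = -2*C - 2*E - 2  [with C=-3, E=2]  = 0; X = -E - C + 2*B  [with E=2, C=-3, B=0]  = 1.
Change = -11 − 1 = -12.

-12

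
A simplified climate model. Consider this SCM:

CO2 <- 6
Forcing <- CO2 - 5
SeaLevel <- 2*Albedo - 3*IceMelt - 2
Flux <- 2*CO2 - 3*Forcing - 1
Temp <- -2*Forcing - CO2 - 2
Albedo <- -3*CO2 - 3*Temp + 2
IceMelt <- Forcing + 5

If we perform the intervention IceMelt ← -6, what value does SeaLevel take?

44

Under do(IceMelt=-6), the mechanism IceMelt <- Forcing + 5 is discarded; IceMelt is fixed at -6.
Forcing = CO2 - 5  [with CO2=6]  = 1
Temp = -2*Forcing - CO2 - 2  [with Forcing=1, CO2=6]  = -10
Albedo = -3*CO2 - 3*Temp + 2  [with CO2=6, Temp=-10]  = 14
SeaLevel = 2*Albedo - 3*IceMelt - 2  [with Albedo=14, IceMelt=-6]  = 44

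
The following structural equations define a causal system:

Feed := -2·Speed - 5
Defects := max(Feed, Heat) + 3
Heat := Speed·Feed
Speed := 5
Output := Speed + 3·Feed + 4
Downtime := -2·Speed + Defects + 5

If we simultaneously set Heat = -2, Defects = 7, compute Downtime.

2

Setting Heat = -2, Defects = 7 by intervention discards those variables' equations.
Downtime = -2·Speed + Defects + 5  [with Speed=5, Defects=7]  = 2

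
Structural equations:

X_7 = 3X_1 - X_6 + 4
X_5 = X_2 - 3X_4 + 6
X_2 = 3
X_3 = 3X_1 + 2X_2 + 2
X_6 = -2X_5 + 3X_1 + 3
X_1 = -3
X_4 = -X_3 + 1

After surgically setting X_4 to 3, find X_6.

-6

Under do(X_4=3), the mechanism X_4 = -X_3 + 1 is discarded; X_4 is fixed at 3.
X_5 = X_2 - 3X_4 + 6  [with X_2=3, X_4=3]  = 0
X_6 = -2X_5 + 3X_1 + 3  [with X_5=0, X_1=-3]  = -6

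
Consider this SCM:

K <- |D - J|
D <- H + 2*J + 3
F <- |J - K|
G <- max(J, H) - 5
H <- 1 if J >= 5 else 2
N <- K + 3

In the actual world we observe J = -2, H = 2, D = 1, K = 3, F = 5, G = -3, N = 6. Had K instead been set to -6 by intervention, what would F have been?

Intervening sets K = -6 and removes its equation (K <- |D - J|).
F = |J - K|  [with J=-2, K=-6]  = 4

4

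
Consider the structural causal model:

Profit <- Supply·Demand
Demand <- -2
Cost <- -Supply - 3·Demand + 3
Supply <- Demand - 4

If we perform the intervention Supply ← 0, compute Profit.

0

Under do(Supply=0), the mechanism Supply <- Demand - 4 is discarded; Supply is fixed at 0.
Profit = Supply·Demand  [with Supply=0, Demand=-2]  = 0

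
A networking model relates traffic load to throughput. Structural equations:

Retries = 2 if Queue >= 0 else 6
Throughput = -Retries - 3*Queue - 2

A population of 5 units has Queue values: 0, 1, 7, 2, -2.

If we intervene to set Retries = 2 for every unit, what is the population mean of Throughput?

-8.8

The intervention sets Retries=2 in all 5 units regardless of Queue. Recomputing Throughput per unit gives -4, -7, -25, -10, 2; average -8.8.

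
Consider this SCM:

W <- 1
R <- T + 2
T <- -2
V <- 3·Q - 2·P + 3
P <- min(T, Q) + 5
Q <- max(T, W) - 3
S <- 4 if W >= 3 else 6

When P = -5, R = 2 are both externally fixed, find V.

7

The joint intervention fixes P = -5, R = 2, removing each variable's own equation.
Q = max(T, W) - 3  [with T=-2, W=1]  = -2
V = 3·Q - 2·P + 3  [with Q=-2, P=-5]  = 7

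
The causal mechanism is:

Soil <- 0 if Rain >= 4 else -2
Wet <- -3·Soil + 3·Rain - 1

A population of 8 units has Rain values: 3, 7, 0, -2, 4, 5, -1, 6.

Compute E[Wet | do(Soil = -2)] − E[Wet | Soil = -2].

8.25

do(Soil=-2) breaks Soil's dependence on Rain. With Soil=-2 fixed, Wet across the units is 14, 26, 5, -1, 17, 20, 2, 23, mean 13.25.
E[Wet|Soil=-2] averages over only the 4 units with Soil=-2 (Rain = 3, 0, -2, -1): Wet = 14, 5, -1, 2, mean 5.
Difference = 13.25 − 5 = 8.25.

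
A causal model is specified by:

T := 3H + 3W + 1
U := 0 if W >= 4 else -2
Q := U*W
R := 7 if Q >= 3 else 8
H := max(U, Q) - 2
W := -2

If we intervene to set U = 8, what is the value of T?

13

Under do(U=8), the mechanism U := 0 if W >= 4 else -2 is discarded; U is fixed at 8.
Q = U*W  [with U=8, W=-2]  = -16
H = max(U, Q) - 2  [with U=8, Q=-16]  = 6
T = 3H + 3W + 1  [with H=6, W=-2]  = 13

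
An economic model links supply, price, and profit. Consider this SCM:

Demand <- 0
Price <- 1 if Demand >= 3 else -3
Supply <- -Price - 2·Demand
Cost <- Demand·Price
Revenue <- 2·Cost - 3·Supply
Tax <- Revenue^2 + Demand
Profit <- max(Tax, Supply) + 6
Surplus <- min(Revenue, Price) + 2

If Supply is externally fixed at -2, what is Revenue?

do(Supply=-2) replaces the equation Supply <- -Price - 2·Demand with the constant Supply = -2.
Price = 1 if Demand >= 3 else -3  [with Demand=0]  = -3
Cost = Demand·Price  [with Demand=0, Price=-3]  = 0
Revenue = 2·Cost - 3·Supply  [with Cost=0, Supply=-2]  = 6

6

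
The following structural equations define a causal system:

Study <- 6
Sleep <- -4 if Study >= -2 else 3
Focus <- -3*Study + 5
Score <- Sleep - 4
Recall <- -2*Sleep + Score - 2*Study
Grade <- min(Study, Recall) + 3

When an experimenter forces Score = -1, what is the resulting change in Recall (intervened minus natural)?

Intervening sets Score = -1 and removes its equation (Score <- Sleep - 4).
Sleep = -4 if Study >= -2 else 3  [with Study=6]  = -4
Recall = -2*Sleep + Score - 2*Study  [with Sleep=-4, Score=-1, Study=6]  = -5
Without intervention: Sleep = -4 if Study >= -2 else 3  [with Study=6]  = -4; Score = Sleep - 4  [with Sleep=-4]  = -8; Recall = -2*Sleep + Score - 2*Study  [with Sleep=-4, Score=-8, Study=6]  = -12.
Change = -5 − (-12) = 7.

7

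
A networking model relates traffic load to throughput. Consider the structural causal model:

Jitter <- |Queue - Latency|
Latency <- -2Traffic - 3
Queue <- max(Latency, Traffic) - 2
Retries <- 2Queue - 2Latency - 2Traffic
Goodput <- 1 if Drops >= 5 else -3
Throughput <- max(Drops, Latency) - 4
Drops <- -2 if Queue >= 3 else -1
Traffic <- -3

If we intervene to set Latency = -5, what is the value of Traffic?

-3

Under do(Latency=-5), the mechanism Latency <- -2Traffic - 3 is discarded; Latency is fixed at -5.
Traffic is not downstream of the intervention, so its value is determined by the original equations.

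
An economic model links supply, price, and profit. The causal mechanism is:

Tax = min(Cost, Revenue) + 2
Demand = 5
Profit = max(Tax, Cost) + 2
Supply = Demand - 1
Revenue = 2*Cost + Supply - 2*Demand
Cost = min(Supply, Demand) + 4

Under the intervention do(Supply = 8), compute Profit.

Under do(Supply=8), the mechanism Supply = Demand - 1 is discarded; Supply is fixed at 8.
Cost = min(Supply, Demand) + 4  [with Supply=8, Demand=5]  = 9
Revenue = 2*Cost + Supply - 2*Demand  [with Cost=9, Supply=8, Demand=5]  = 16
Tax = min(Cost, Revenue) + 2  [with Cost=9, Revenue=16]  = 11
Profit = max(Tax, Cost) + 2  [with Tax=11, Cost=9]  = 13

13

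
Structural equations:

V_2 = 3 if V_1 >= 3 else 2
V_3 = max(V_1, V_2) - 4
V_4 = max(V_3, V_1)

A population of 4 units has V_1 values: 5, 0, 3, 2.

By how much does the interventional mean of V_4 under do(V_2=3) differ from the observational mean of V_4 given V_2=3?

Under do(V_2=3), V_2's equation is replaced by V_2=3 for every unit. Per-unit V_4: 5, 0, 3, 2. Mean = 2.5.
E[V_4|V_2=3] averages over only the 2 units with V_2=3 (V_1 = 5, 3): V_4 = 5, 3, mean 4.
Difference = 2.5 − 4 = -1.5.

-1.5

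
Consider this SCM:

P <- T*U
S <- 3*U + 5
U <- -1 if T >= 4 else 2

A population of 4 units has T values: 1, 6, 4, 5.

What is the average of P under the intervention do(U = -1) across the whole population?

do(U=-1) breaks U's dependence on T. With U=-1 fixed, P across the units is -1, -6, -4, -5, mean -4.

-4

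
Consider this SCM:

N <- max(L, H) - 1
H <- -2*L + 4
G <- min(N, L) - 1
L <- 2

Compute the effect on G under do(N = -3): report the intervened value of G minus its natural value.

-4

The intervention breaks the incoming arrows to N: N <- max(L, H) - 1 no longer applies, and N = -3.
G = min(N, L) - 1  [with N=-3, L=2]  = -4
Without intervention: H = -2*L + 4  [with L=2]  = 0; N = max(L, H) - 1  [with L=2, H=0]  = 1; G = min(N, L) - 1  [with N=1, L=2]  = 0.
Change = -4 − 0 = -4.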